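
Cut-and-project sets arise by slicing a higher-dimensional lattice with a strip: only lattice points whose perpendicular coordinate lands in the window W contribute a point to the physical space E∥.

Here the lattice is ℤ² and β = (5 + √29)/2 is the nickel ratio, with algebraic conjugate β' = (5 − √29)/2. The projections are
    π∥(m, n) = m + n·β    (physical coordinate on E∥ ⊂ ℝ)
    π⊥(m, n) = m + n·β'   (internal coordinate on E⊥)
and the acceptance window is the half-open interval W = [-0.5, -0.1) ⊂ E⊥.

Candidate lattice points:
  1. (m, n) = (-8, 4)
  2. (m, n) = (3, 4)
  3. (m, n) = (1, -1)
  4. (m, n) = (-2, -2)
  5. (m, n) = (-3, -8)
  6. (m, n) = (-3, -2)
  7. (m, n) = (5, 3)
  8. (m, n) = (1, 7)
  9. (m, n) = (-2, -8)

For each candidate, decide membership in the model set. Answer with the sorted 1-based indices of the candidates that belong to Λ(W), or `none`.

Numerically β ≈ 5.19258 and β' = −1/β ≈ -0.19258.
[1] lift (-8,4): star map gives -8.77033; window check -0.5 ≤ -8.77033 < -0.1 is false → out
[2] lift (3,4): star map gives 2.22967; window check -0.5 ≤ 2.22967 < -0.1 is false → out
[3] lift (1,-1): star map gives 1.19258; window check -0.5 ≤ 1.19258 < -0.1 is false → out
[4] lift (-2,-2): star map gives -1.61484; window check -0.5 ≤ -1.61484 < -0.1 is false → out
[5] lift (-3,-8): star map gives -1.45934; window check -0.5 ≤ -1.45934 < -0.1 is false → out
[6] lift (-3,-2): star map gives -2.61484; window check -0.5 ≤ -2.61484 < -0.1 is false → out
[7] lift (5,3): star map gives 4.42225; window check -0.5 ≤ 4.42225 < -0.1 is false → out
[8] lift (1,7): star map gives -0.34808; window check -0.5 ≤ -0.34808 < -0.1 is true → IN Λ
[9] lift (-2,-8): star map gives -0.45934; window check -0.5 ≤ -0.45934 < -0.1 is true → IN Λ

8, 9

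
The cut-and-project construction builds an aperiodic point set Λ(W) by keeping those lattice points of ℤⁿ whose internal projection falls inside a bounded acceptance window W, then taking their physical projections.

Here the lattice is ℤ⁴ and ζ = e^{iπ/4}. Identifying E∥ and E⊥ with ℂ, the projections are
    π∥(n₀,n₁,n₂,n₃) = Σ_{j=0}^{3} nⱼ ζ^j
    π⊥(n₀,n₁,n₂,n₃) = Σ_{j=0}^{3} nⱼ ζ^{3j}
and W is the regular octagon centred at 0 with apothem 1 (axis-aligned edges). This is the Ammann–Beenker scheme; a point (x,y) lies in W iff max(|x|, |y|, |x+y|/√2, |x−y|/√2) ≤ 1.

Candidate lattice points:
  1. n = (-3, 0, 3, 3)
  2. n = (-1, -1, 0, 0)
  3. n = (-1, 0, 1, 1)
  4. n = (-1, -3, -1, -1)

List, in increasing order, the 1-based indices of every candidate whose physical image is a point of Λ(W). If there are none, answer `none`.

Internal map: ζ^{3j} for j=0..3 gives (1,0), (−√2/2,√2/2), (0,−1), (√2/2,√2/2).
#1 (-3, 0, 3, 3): internal (-0.8787, -0.8787); octagon support 1.2426 vs apothem 1 → ∉ W
#2 (-1, -1, 0, 0): internal (-0.2929, -0.7071); octagon support 0.7071 vs apothem 1 → ∈ W
#3 (-1, 0, 1, 1): internal (-0.2929, -0.2929); octagon support 0.4142 vs apothem 1 → ∈ W
#4 (-1, -3, -1, -1): internal (0.4142, -1.8284); octagon support 1.8284 vs apothem 1 → ∉ W

2, 3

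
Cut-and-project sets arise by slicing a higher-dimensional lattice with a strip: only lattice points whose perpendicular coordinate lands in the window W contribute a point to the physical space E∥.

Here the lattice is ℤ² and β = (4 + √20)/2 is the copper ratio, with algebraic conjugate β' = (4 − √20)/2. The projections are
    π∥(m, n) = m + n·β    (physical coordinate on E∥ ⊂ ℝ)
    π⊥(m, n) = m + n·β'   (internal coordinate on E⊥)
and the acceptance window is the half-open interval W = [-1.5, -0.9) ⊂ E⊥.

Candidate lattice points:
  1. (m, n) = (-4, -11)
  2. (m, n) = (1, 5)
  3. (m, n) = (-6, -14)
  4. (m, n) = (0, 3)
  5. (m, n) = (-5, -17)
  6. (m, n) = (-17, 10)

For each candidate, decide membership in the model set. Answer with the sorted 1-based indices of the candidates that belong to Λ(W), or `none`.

1, 5

β' = (4−√20)/2 ≈ -0.2361.
[1] lift (-4,-11): star map gives -1.4033; window check -1.5 ≤ -1.4033 < -0.9 is true → IN Λ
[2] lift (1,5): star map gives -0.1803; window check -1.5 ≤ -0.1803 < -0.9 is false → out
[3] lift (-6,-14): star map gives -2.6950; window check -1.5 ≤ -2.6950 < -0.9 is false → out
[4] lift (0,3): star map gives -0.7082; window check -1.5 ≤ -0.7082 < -0.9 is false → out
[5] lift (-5,-17): star map gives -0.9868; window check -1.5 ≤ -0.9868 < -0.9 is true → IN Λ
[6] lift (-17,10): star map gives -19.3607; window check -1.5 ≤ -19.3607 < -0.9 is false → out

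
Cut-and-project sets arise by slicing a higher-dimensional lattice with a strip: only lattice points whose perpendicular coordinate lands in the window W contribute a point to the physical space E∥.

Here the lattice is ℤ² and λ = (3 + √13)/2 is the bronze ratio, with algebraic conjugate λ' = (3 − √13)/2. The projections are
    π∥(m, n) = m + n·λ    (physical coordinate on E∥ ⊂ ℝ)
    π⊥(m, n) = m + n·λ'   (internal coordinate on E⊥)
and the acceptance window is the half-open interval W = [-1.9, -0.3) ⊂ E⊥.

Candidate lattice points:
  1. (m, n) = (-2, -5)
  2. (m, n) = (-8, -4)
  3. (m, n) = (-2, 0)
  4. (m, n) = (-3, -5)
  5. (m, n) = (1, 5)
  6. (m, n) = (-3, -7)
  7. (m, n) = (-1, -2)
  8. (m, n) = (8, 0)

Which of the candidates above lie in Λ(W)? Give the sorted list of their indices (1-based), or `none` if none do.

1, 4, 5, 6, 7

Compute λ' = (3−√13)/2 = -0.3028, so π⊥(m,n) = m -0.3028·n.
candidate 1: (m,n)=(-2,-5) → π∥ = -2-5·λ ≈ -18.5139, π⊥ = -2-5·λ' ≈ -0.4861 ∈ [-1.9, -0.3) ⇒ IN Λ
candidate 2: (m,n)=(-8,-4) → π∥ = -8-4·λ ≈ -21.2111, π⊥ = -8-4·λ' ≈ -6.7889 ∉ [-1.9, -0.3) ⇒ out
candidate 3: (m,n)=(-2,0) → π∥ = -2+0·λ ≈ -2.0000, π⊥ = -2+0·λ' ≈ -2.0000 ∉ [-1.9, -0.3) ⇒ out
candidate 4: (m,n)=(-3,-5) → π∥ = -3-5·λ ≈ -19.5139, π⊥ = -3-5·λ' ≈ -1.4861 ∈ [-1.9, -0.3) ⇒ IN Λ
candidate 5: (m,n)=(1,5) → π∥ = 1+5·λ ≈ 17.5139, π⊥ = 1+5·λ' ≈ -0.5139 ∈ [-1.9, -0.3) ⇒ IN Λ
candidate 6: (m,n)=(-3,-7) → π∥ = -3-7·λ ≈ -26.1194, π⊥ = -3-7·λ' ≈ -0.8806 ∈ [-1.9, -0.3) ⇒ IN Λ
candidate 7: (m,n)=(-1,-2) → π∥ = -1-2·λ ≈ -7.6056, π⊥ = -1-2·λ' ≈ -0.3944 ∈ [-1.9, -0.3) ⇒ IN Λ
candidate 8: (m,n)=(8,0) → π∥ = 8+0·λ ≈ 8.0000, π⊥ = 8+0·λ' ≈ 8.0000 ∉ [-1.9, -0.3) ⇒ out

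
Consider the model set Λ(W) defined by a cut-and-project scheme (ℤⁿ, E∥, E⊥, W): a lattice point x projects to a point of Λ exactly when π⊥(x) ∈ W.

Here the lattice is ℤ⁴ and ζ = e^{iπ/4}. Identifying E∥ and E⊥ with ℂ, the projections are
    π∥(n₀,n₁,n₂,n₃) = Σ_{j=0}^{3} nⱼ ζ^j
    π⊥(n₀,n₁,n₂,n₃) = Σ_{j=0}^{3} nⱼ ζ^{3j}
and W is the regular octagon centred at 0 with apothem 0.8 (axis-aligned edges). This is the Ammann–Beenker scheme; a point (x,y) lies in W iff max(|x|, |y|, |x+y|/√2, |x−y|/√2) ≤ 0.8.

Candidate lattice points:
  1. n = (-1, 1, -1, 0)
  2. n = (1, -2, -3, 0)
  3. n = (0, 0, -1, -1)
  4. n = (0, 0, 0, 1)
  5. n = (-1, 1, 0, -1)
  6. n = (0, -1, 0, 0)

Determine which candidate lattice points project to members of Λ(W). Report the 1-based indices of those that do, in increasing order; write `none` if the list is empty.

Internal map: ζ^{3j} for j=0..3 gives (1,0), (−√2/2,√2/2), (0,−1), (√2/2,√2/2).
#1 (-1, 1, -1, 0): internal (-1.70711, 1.70711); octagon support 2.41421 vs apothem 0.8 → ∉ W
#2 (1, -2, -3, 0): internal (2.41421, 1.58579); octagon support 2.82843 vs apothem 0.8 → ∉ W
#3 (0, 0, -1, -1): internal (-0.70711, 0.29289); octagon support 0.70711 vs apothem 0.8 → ∈ W
#4 (0, 0, 0, 1): internal (0.70711, 0.70711); octagon support 1.00000 vs apothem 0.8 → ∉ W
#5 (-1, 1, 0, -1): internal (-2.41421, 0.00000); octagon support 2.41421 vs apothem 0.8 → ∉ W
#6 (0, -1, 0, 0): internal (0.70711, -0.70711); octagon support 1.00000 vs apothem 0.8 → ∉ W

3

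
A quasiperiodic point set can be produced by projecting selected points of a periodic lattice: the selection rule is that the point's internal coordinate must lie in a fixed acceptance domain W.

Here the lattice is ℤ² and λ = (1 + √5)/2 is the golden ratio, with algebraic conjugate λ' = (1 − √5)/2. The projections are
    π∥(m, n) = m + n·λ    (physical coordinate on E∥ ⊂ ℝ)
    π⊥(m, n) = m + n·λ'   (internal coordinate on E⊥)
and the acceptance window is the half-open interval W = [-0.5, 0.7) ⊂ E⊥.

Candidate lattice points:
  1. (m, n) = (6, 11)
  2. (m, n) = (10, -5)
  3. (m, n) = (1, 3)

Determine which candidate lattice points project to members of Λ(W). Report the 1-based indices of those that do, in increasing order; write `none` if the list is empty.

Compute λ' = (1−√5)/2 = -0.618034, so π⊥(m,n) = m -0.618034·n.
#1 (6,11): internal coord 6 + (11)·λ' = -0.798374; -0.798374 ∉ [-0.5, 0.7) → out
#2 (10,-5): internal coord 10 + (-5)·λ' = +13.090170; +13.090170 ∉ [-0.5, 0.7) → out
#3 (1,3): internal coord 1 + (3)·λ' = -0.854102; -0.854102 ∉ [-0.5, 0.7) → out

none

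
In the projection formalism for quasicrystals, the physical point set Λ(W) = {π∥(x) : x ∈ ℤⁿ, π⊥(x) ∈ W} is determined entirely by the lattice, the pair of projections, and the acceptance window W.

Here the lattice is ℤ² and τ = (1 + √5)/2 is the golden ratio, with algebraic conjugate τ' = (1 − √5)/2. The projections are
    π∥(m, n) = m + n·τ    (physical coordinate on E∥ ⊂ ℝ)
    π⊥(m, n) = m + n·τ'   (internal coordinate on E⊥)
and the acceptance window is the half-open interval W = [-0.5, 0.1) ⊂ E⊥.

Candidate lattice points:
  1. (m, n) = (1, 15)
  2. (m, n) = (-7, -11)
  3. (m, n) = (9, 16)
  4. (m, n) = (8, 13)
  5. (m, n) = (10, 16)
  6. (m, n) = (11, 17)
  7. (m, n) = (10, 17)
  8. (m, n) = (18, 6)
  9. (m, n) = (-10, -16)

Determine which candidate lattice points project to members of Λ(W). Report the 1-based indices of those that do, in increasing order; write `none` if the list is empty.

Numerically τ ≈ 1.6180 and τ' = −1/τ ≈ -0.6180.
[1] lift (1,15): star map gives -8.2705; window check -0.5 ≤ -8.2705 < 0.1 is false → out
[2] lift (-7,-11): star map gives -0.2016; window check -0.5 ≤ -0.2016 < 0.1 is true → IN Λ
[3] lift (9,16): star map gives -0.8885; window check -0.5 ≤ -0.8885 < 0.1 is false → out
[4] lift (8,13): star map gives -0.0344; window check -0.5 ≤ -0.0344 < 0.1 is true → IN Λ
[5] lift (10,16): star map gives 0.1115; window check -0.5 ≤ 0.1115 < 0.1 is false → out
[6] lift (11,17): star map gives 0.4934; window check -0.5 ≤ 0.4934 < 0.1 is false → out
[7] lift (10,17): star map gives -0.5066; window check -0.5 ≤ -0.5066 < 0.1 is false → out
[8] lift (18,6): star map gives 14.2918; window check -0.5 ≤ 14.2918 < 0.1 is false → out
[9] lift (-10,-16): star map gives -0.1115; window check -0.5 ≤ -0.1115 < 0.1 is true → IN Λ

2, 4, 9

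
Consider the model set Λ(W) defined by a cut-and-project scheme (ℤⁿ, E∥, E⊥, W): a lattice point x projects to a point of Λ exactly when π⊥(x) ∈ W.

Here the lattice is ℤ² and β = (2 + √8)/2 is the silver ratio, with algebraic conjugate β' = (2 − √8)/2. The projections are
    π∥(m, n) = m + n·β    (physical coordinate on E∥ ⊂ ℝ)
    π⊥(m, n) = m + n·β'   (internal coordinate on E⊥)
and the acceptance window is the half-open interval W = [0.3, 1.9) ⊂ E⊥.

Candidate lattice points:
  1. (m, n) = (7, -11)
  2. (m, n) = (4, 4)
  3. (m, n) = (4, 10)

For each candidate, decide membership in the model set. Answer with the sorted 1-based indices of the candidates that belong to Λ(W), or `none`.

none

Compute β' = (2−√8)/2 = -0.414214, so π⊥(m,n) = m -0.414214·n.
candidate 1: (m,n)=(7,-11) → π∥ = 7-11·β ≈ -19.556349, π⊥ = 7-11·β' ≈ 11.556349 ∉ [0.3, 1.9) ⇒ out
candidate 2: (m,n)=(4,4) → π∥ = 4+4·β ≈ 13.656854, π⊥ = 4+4·β' ≈ 2.343146 ∉ [0.3, 1.9) ⇒ out
candidate 3: (m,n)=(4,10) → π∥ = 4+10·β ≈ 28.142136, π⊥ = 4+10·β' ≈ -0.142136 ∉ [0.3, 1.9) ⇒ out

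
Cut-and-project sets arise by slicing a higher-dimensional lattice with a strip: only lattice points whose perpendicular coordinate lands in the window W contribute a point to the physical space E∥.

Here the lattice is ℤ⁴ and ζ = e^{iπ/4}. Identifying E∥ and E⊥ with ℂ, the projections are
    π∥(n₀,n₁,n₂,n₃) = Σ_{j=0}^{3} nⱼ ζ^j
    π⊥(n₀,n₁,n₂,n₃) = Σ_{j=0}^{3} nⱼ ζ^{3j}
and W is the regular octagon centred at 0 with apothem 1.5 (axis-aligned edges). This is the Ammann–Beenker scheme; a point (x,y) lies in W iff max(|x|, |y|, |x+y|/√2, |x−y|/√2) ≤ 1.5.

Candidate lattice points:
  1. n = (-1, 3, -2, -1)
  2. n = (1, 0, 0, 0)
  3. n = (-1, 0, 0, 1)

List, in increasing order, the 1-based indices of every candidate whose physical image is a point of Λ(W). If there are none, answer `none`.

With ζ = e^{iπ/4} the internal vectors are ζ^0,ζ^3,ζ^6,ζ^9.
#1 (-1, 3, -2, -1): internal (-3.82843, 3.41421); octagon support 5.12132 vs apothem 1.5 → ∉ W
#2 (1, 0, 0, 0): internal (1.00000, 0.00000); octagon support 1.00000 vs apothem 1.5 → ∈ W
#3 (-1, 0, 0, 1): internal (-0.29289, 0.70711); octagon support 0.70711 vs apothem 1.5 → ∈ W

2, 3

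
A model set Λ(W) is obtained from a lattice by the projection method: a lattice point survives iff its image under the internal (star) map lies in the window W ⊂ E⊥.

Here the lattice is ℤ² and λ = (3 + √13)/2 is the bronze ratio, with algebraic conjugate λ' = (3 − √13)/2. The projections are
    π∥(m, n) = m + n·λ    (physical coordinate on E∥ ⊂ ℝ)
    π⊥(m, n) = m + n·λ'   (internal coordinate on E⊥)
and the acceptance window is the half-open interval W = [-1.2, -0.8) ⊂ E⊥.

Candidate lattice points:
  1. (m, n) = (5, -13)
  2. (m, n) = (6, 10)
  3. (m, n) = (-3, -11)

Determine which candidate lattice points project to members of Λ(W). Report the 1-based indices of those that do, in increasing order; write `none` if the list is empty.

Numerically λ ≈ 3.30278 and λ' = −1/λ ≈ -0.30278.
[1] lift (5,-13): star map gives 8.93608; window check -1.2 ≤ 8.93608 < -0.8 is false → out
[2] lift (6,10): star map gives 2.97224; window check -1.2 ≤ 2.97224 < -0.8 is false → out
[3] lift (-3,-11): star map gives 0.33053; window check -1.2 ≤ 0.33053 < -0.8 is false → out

none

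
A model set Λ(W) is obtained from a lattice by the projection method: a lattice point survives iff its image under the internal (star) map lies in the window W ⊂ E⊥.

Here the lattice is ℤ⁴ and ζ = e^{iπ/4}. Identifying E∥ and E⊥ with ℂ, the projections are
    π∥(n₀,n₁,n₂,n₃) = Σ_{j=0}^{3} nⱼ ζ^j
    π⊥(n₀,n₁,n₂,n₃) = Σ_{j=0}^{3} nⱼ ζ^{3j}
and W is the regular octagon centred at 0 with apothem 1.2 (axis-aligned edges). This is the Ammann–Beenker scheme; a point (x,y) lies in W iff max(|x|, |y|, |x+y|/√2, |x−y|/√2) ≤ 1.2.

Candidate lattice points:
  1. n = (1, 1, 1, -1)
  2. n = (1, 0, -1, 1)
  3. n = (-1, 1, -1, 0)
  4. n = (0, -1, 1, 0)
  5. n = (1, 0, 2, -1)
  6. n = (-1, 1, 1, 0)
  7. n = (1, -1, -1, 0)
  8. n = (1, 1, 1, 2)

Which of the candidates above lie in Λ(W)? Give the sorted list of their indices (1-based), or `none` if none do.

With ζ = e^{iπ/4} the internal vectors are ζ^0,ζ^3,ζ^6,ζ^9.
candidate 1: n = (1, 1, 1, -1) → π⊥ ≈ (-0.41421, -1.00000); max(|x|,|y|,|x±y|/√2) = 1.00000 ≤ 1.2 ⇒ ∈ W
candidate 2: n = (1, 0, -1, 1) → π⊥ ≈ (+1.70711, +1.70711); max(|x|,|y|,|x±y|/√2) = 2.41421 > 1.2 ⇒ ∉ W
candidate 3: n = (-1, 1, -1, 0) → π⊥ ≈ (-1.70711, +1.70711); max(|x|,|y|,|x±y|/√2) = 2.41421 > 1.2 ⇒ ∉ W
candidate 4: n = (0, -1, 1, 0) → π⊥ ≈ (+0.70711, -1.70711); max(|x|,|y|,|x±y|/√2) = 1.70711 > 1.2 ⇒ ∉ W
candidate 5: n = (1, 0, 2, -1) → π⊥ ≈ (+0.29289, -2.70711); max(|x|,|y|,|x±y|/√2) = 2.70711 > 1.2 ⇒ ∉ W
candidate 6: n = (-1, 1, 1, 0) → π⊥ ≈ (-1.70711, -0.29289); max(|x|,|y|,|x±y|/√2) = 1.70711 > 1.2 ⇒ ∉ W
candidate 7: n = (1, -1, -1, 0) → π⊥ ≈ (+1.70711, +0.29289); max(|x|,|y|,|x±y|/√2) = 1.70711 > 1.2 ⇒ ∉ W
candidate 8: n = (1, 1, 1, 2) → π⊥ ≈ (+1.70711, +1.12132); max(|x|,|y|,|x±y|/√2) = 2.00000 > 1.2 ⇒ ∉ W

1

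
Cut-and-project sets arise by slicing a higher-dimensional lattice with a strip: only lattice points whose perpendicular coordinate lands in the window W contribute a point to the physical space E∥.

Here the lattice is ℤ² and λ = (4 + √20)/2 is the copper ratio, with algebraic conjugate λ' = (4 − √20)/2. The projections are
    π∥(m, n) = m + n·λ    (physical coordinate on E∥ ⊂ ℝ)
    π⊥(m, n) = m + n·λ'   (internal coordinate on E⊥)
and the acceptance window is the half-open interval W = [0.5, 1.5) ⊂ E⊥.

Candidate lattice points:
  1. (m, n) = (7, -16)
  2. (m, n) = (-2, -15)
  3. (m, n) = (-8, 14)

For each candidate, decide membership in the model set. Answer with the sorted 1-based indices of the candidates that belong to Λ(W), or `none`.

Compute λ' = (4−√20)/2 = -0.23607, so π⊥(m,n) = m -0.23607·n.
[1] lift (7,-16): star map gives 10.77709; window check 0.5 ≤ 10.77709 < 1.5 is false → out
[2] lift (-2,-15): star map gives 1.54102; window check 0.5 ≤ 1.54102 < 1.5 is false → out
[3] lift (-8,14): star map gives -11.30495; window check 0.5 ≤ -11.30495 < 1.5 is false → out

none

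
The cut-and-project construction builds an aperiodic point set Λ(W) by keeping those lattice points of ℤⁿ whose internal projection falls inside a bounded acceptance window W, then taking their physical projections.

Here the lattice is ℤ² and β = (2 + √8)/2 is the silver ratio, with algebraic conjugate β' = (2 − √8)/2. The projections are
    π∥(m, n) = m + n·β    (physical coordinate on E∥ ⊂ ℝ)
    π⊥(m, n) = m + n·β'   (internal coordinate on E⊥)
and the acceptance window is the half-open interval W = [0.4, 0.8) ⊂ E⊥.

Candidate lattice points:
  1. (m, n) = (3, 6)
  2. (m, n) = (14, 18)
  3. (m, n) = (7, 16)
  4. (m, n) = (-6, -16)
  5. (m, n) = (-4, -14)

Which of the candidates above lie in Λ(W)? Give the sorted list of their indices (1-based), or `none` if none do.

Numerically β ≈ 2.41421 and β' = −1/β ≈ -0.41421.
#1 (3,6): internal coord 3 + (6)·β' = +0.51472; +0.51472 ∈ [0.4, 0.8) → IN Λ
#2 (14,18): internal coord 14 + (18)·β' = +6.54416; +6.54416 ∉ [0.4, 0.8) → out
#3 (7,16): internal coord 7 + (16)·β' = +0.37258; +0.37258 ∉ [0.4, 0.8) → out
#4 (-6,-16): internal coord -6 + (-16)·β' = +0.62742; +0.62742 ∈ [0.4, 0.8) → IN Λ
#5 (-4,-14): internal coord -4 + (-14)·β' = +1.79899; +1.79899 ∉ [0.4, 0.8) → out

1, 4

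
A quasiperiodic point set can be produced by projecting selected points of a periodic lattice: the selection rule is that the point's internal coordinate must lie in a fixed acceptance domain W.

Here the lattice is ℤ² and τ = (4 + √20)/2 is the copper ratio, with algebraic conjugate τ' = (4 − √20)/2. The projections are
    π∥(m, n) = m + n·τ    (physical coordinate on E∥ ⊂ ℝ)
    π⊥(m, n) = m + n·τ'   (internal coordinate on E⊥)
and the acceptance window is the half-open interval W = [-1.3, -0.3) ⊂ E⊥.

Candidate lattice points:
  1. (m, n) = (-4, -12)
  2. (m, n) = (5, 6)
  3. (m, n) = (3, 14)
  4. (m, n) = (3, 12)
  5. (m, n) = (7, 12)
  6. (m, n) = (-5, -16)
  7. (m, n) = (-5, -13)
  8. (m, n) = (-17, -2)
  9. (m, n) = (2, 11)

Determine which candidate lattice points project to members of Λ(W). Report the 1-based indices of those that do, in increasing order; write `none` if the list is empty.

Numerically τ ≈ 4.236068 and τ' = −1/τ ≈ -0.236068.
candidate 1: (m,n)=(-4,-12) → π∥ = -4-12·τ ≈ -54.832816, π⊥ = -4-12·τ' ≈ -1.167184 ∈ [-1.3, -0.3) ⇒ IN Λ
candidate 2: (m,n)=(5,6) → π∥ = 5+6·τ ≈ 30.416408, π⊥ = 5+6·τ' ≈ 3.583592 ∉ [-1.3, -0.3) ⇒ out
candidate 3: (m,n)=(3,14) → π∥ = 3+14·τ ≈ 62.304952, π⊥ = 3+14·τ' ≈ -0.304952 ∈ [-1.3, -0.3) ⇒ IN Λ
candidate 4: (m,n)=(3,12) → π∥ = 3+12·τ ≈ 53.832816, π⊥ = 3+12·τ' ≈ 0.167184 ∉ [-1.3, -0.3) ⇒ out
candidate 5: (m,n)=(7,12) → π∥ = 7+12·τ ≈ 57.832816, π⊥ = 7+12·τ' ≈ 4.167184 ∉ [-1.3, -0.3) ⇒ out
candidate 6: (m,n)=(-5,-16) → π∥ = -5-16·τ ≈ -72.777088, π⊥ = -5-16·τ' ≈ -1.222912 ∈ [-1.3, -0.3) ⇒ IN Λ
candidate 7: (m,n)=(-5,-13) → π∥ = -5-13·τ ≈ -60.068884, π⊥ = -5-13·τ' ≈ -1.931116 ∉ [-1.3, -0.3) ⇒ out
candidate 8: (m,n)=(-17,-2) → π∥ = -17-2·τ ≈ -25.472136, π⊥ = -17-2·τ' ≈ -16.527864 ∉ [-1.3, -0.3) ⇒ out
candidate 9: (m,n)=(2,11) → π∥ = 2+11·τ ≈ 48.596748, π⊥ = 2+11·τ' ≈ -0.596748 ∈ [-1.3, -0.3) ⇒ IN Λ

1, 3, 6, 9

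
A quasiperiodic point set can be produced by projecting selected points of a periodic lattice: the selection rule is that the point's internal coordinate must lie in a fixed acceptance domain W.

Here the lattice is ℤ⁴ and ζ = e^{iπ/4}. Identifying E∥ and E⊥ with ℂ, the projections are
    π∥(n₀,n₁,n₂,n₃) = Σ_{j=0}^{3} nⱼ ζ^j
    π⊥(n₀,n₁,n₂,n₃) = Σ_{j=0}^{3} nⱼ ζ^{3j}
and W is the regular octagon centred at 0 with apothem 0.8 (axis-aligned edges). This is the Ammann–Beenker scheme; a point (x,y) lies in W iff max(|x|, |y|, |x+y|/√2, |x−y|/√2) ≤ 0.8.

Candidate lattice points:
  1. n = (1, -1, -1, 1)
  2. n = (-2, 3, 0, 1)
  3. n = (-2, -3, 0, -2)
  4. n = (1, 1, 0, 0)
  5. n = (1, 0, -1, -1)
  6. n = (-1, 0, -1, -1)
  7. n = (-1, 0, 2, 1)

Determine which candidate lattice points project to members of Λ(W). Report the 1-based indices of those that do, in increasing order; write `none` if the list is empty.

4, 5

Internal map: ζ^{3j} for j=0..3 gives (1,0), (−√2/2,√2/2), (0,−1), (√2/2,√2/2).
#1 (1, -1, -1, 1): internal (2.41421, 1.00000); octagon support 2.41421 vs apothem 0.8 → ∉ W
#2 (-2, 3, 0, 1): internal (-3.41421, 2.82843); octagon support 4.41421 vs apothem 0.8 → ∉ W
#3 (-2, -3, 0, -2): internal (-1.29289, -3.53553); octagon support 3.53553 vs apothem 0.8 → ∉ W
#4 (1, 1, 0, 0): internal (0.29289, 0.70711); octagon support 0.70711 vs apothem 0.8 → ∈ W
#5 (1, 0, -1, -1): internal (0.29289, 0.29289); octagon support 0.41421 vs apothem 0.8 → ∈ W
#6 (-1, 0, -1, -1): internal (-1.70711, 0.29289); octagon support 1.70711 vs apothem 0.8 → ∉ W
#7 (-1, 0, 2, 1): internal (-0.29289, -1.29289); octagon support 1.29289 vs apothem 0.8 → ∉ W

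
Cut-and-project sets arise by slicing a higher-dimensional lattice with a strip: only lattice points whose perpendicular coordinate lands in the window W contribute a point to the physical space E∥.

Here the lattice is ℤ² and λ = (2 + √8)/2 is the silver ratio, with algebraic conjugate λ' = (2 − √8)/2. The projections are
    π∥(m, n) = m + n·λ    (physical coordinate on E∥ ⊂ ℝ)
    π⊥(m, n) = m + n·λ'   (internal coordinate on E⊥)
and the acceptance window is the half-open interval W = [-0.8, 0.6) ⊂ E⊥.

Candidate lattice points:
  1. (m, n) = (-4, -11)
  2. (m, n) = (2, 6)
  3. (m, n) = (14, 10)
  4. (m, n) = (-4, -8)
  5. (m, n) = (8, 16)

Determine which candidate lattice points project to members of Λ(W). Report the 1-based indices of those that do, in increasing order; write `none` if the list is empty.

1, 2, 4

Numerically λ ≈ 2.41421 and λ' = −1/λ ≈ -0.41421.
#1 (-4,-11): internal coord -4 + (-11)·λ' = +0.55635; +0.55635 ∈ [-0.8, 0.6) → IN Λ
#2 (2,6): internal coord 2 + (6)·λ' = -0.48528; -0.48528 ∈ [-0.8, 0.6) → IN Λ
#3 (14,10): internal coord 14 + (10)·λ' = +9.85786; +9.85786 ∉ [-0.8, 0.6) → out
#4 (-4,-8): internal coord -4 + (-8)·λ' = -0.68629; -0.68629 ∈ [-0.8, 0.6) → IN Λ
#5 (8,16): internal coord 8 + (16)·λ' = +1.37258; +1.37258 ∉ [-0.8, 0.6) → out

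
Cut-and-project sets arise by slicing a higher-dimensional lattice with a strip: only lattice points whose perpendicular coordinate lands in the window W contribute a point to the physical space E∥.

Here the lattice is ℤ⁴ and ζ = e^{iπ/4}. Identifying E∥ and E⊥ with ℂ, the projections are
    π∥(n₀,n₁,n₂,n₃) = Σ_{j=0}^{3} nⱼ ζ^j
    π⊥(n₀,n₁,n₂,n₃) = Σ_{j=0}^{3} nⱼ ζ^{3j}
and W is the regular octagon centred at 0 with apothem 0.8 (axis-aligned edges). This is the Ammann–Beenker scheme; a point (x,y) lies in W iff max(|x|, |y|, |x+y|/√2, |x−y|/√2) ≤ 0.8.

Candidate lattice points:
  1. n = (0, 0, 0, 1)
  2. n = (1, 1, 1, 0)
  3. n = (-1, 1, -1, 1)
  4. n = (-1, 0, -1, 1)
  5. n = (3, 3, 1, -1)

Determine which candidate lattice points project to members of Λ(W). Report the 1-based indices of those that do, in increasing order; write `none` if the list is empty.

2, 5

Internal map: ζ^{3j} for j=0..3 gives (1,0), (−√2/2,√2/2), (0,−1), (√2/2,√2/2).
candidate 1: n = (0, 0, 0, 1) → π⊥ ≈ (+0.70711, +0.70711); max(|x|,|y|,|x±y|/√2) = 1.00000 > 0.8 ⇒ ∉ W
candidate 2: n = (1, 1, 1, 0) → π⊥ ≈ (+0.29289, -0.29289); max(|x|,|y|,|x±y|/√2) = 0.41421 ≤ 0.8 ⇒ ∈ W
candidate 3: n = (-1, 1, -1, 1) → π⊥ ≈ (-1.00000, +2.41421); max(|x|,|y|,|x±y|/√2) = 2.41421 > 0.8 ⇒ ∉ W
candidate 4: n = (-1, 0, -1, 1) → π⊥ ≈ (-0.29289, +1.70711); max(|x|,|y|,|x±y|/√2) = 1.70711 > 0.8 ⇒ ∉ W
candidate 5: n = (3, 3, 1, -1) → π⊥ ≈ (+0.17157, +0.41421); max(|x|,|y|,|x±y|/√2) = 0.41421 ≤ 0.8 ⇒ ∈ W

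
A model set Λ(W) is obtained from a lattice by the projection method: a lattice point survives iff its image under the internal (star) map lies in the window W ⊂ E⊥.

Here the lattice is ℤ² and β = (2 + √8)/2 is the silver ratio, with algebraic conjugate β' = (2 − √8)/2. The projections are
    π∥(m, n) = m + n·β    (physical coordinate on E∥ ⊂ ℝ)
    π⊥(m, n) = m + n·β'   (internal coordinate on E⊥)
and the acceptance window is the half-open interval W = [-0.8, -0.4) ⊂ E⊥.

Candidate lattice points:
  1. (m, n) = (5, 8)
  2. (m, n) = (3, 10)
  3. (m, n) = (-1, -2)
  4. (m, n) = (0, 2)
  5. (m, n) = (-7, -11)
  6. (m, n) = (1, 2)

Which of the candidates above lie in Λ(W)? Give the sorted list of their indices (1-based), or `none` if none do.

Compute β' = (2−√8)/2 = -0.414214, so π⊥(m,n) = m -0.414214·n.
#1 (5,8): internal coord 5 + (8)·β' = +1.686292; +1.686292 ∉ [-0.8, -0.4) → out
#2 (3,10): internal coord 3 + (10)·β' = -1.142136; -1.142136 ∉ [-0.8, -0.4) → out
#3 (-1,-2): internal coord -1 + (-2)·β' = -0.171573; -0.171573 ∉ [-0.8, -0.4) → out
#4 (0,2): internal coord 0 + (2)·β' = -0.828427; -0.828427 ∉ [-0.8, -0.4) → out
#5 (-7,-11): internal coord -7 + (-11)·β' = -2.443651; -2.443651 ∉ [-0.8, -0.4) → out
#6 (1,2): internal coord 1 + (2)·β' = +0.171573; +0.171573 ∉ [-0.8, -0.4) → out

none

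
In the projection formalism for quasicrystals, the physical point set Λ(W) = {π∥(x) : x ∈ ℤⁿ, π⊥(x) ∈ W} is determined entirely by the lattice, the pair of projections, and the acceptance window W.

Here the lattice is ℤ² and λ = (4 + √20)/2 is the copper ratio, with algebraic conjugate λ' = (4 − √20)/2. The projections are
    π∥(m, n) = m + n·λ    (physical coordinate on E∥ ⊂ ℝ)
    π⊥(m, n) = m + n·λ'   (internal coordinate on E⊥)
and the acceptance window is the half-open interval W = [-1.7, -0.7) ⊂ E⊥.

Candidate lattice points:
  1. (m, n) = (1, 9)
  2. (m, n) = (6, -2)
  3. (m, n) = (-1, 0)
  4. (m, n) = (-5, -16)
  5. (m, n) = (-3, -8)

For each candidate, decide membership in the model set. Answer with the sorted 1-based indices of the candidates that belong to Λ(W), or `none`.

1, 3, 4, 5

Compute λ' = (4−√20)/2 = -0.236068, so π⊥(m,n) = m -0.236068·n.
candidate 1: (m,n)=(1,9) → π∥ = 1+9·λ ≈ 39.124612, π⊥ = 1+9·λ' ≈ -1.124612 ∈ [-1.7, -0.7) ⇒ IN Λ
candidate 2: (m,n)=(6,-2) → π∥ = 6-2·λ ≈ -2.472136, π⊥ = 6-2·λ' ≈ 6.472136 ∉ [-1.7, -0.7) ⇒ out
candidate 3: (m,n)=(-1,0) → π∥ = -1+0·λ ≈ -1.000000, π⊥ = -1+0·λ' ≈ -1.000000 ∈ [-1.7, -0.7) ⇒ IN Λ
candidate 4: (m,n)=(-5,-16) → π∥ = -5-16·λ ≈ -72.777088, π⊥ = -5-16·λ' ≈ -1.222912 ∈ [-1.7, -0.7) ⇒ IN Λ
candidate 5: (m,n)=(-3,-8) → π∥ = -3-8·λ ≈ -36.888544, π⊥ = -3-8·λ' ≈ -1.111456 ∈ [-1.7, -0.7) ⇒ IN Λ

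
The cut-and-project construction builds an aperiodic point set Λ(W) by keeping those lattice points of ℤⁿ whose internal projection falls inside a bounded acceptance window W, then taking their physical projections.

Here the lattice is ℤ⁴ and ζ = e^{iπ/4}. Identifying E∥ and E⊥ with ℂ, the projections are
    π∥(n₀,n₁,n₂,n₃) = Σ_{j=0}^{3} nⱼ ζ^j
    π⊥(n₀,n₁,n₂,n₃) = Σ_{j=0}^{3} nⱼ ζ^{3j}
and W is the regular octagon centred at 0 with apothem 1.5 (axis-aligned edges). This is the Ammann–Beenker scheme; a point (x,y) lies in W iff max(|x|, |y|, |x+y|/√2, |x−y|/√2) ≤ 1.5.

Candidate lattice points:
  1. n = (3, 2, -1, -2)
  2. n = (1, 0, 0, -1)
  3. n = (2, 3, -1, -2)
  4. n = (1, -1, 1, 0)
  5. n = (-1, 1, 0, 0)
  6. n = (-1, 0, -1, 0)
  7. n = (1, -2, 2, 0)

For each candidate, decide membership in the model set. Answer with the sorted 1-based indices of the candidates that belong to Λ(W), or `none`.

1, 2, 6

Internal map: ζ^{3j} for j=0..3 gives (1,0), (−√2/2,√2/2), (0,−1), (√2/2,√2/2).
candidate 1: n = (3, 2, -1, -2) → π⊥ ≈ (+0.17157, +1.00000); max(|x|,|y|,|x±y|/√2) = 1.00000 ≤ 1.5 ⇒ ∈ W
candidate 2: n = (1, 0, 0, -1) → π⊥ ≈ (+0.29289, -0.70711); max(|x|,|y|,|x±y|/√2) = 0.70711 ≤ 1.5 ⇒ ∈ W
candidate 3: n = (2, 3, -1, -2) → π⊥ ≈ (-1.53553, +1.70711); max(|x|,|y|,|x±y|/√2) = 2.29289 > 1.5 ⇒ ∉ W
candidate 4: n = (1, -1, 1, 0) → π⊥ ≈ (+1.70711, -1.70711); max(|x|,|y|,|x±y|/√2) = 2.41421 > 1.5 ⇒ ∉ W
candidate 5: n = (-1, 1, 0, 0) → π⊥ ≈ (-1.70711, +0.70711); max(|x|,|y|,|x±y|/√2) = 1.70711 > 1.5 ⇒ ∉ W
candidate 6: n = (-1, 0, -1, 0) → π⊥ ≈ (-1.00000, +1.00000); max(|x|,|y|,|x±y|/√2) = 1.41421 ≤ 1.5 ⇒ ∈ W
candidate 7: n = (1, -2, 2, 0) → π⊥ ≈ (+2.41421, -3.41421); max(|x|,|y|,|x±y|/√2) = 4.12132 > 1.5 ⇒ ∉ W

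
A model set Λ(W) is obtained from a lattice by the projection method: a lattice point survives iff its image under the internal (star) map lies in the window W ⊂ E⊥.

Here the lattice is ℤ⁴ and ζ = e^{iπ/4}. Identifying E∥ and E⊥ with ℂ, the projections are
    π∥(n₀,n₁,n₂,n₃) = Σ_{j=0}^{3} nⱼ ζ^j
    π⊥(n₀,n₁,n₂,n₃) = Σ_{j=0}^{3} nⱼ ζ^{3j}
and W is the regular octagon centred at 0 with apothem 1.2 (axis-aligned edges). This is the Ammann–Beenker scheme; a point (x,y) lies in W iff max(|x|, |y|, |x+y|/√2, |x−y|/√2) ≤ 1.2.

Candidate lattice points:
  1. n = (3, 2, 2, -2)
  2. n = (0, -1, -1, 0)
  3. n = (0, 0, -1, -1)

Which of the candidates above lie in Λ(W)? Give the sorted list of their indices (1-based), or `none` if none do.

2, 3

Internal map: ζ^{3j} for j=0..3 gives (1,0), (−√2/2,√2/2), (0,−1), (√2/2,√2/2).
#1 (3, 2, 2, -2): internal (0.1716, -2.0000); octagon support 2.0000 vs apothem 1.2 → ∉ W
#2 (0, -1, -1, 0): internal (0.7071, 0.2929); octagon support 0.7071 vs apothem 1.2 → ∈ W
#3 (0, 0, -1, -1): internal (-0.7071, 0.2929); octagon support 0.7071 vs apothem 1.2 → ∈ W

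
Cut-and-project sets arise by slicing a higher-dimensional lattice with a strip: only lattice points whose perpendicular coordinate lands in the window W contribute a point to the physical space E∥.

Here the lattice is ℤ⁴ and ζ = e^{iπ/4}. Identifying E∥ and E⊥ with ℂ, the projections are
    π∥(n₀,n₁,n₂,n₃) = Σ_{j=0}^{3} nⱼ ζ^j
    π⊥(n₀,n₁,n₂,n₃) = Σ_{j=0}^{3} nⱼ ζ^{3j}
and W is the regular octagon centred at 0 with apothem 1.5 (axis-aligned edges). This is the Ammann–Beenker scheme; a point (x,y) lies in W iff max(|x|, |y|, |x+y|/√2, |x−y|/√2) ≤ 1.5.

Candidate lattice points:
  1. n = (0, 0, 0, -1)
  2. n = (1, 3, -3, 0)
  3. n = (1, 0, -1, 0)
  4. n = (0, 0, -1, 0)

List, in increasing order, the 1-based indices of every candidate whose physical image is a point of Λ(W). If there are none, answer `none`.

1, 3, 4

π⊥(n) = n₀ + n₁ζ³ + n₂ζ⁶ + n₃ζ⁹ where ζ = e^{iπ/4}.
candidate 1: n = (0, 0, 0, -1) → π⊥ ≈ (-0.70711, -0.70711); max(|x|,|y|,|x±y|/√2) = 1.00000 ≤ 1.5 ⇒ ∈ W
candidate 2: n = (1, 3, -3, 0) → π⊥ ≈ (-1.12132, +5.12132); max(|x|,|y|,|x±y|/√2) = 5.12132 > 1.5 ⇒ ∉ W
candidate 3: n = (1, 0, -1, 0) → π⊥ ≈ (+1.00000, +1.00000); max(|x|,|y|,|x±y|/√2) = 1.41421 ≤ 1.5 ⇒ ∈ W
candidate 4: n = (0, 0, -1, 0) → π⊥ ≈ (+0.00000, +1.00000); max(|x|,|y|,|x±y|/√2) = 1.00000 ≤ 1.5 ⇒ ∈ W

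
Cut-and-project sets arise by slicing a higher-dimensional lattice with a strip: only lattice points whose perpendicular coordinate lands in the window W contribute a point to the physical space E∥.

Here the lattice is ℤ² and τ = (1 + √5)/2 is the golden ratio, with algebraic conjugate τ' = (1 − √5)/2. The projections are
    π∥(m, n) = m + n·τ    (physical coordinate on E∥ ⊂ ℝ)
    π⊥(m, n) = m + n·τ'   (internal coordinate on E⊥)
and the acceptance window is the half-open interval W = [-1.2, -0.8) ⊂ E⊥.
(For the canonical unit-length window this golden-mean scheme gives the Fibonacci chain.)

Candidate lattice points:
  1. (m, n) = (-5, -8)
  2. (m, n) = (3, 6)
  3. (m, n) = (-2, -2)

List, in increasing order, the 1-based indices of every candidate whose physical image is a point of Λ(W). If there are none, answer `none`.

none

τ' = (1−√5)/2 ≈ -0.618034.
candidate 1: (m,n)=(-5,-8) → π∥ = -5-8·τ ≈ -17.944272, π⊥ = -5-8·τ' ≈ -0.055728 ∉ [-1.2, -0.8) ⇒ out
candidate 2: (m,n)=(3,6) → π∥ = 3+6·τ ≈ 12.708204, π⊥ = 3+6·τ' ≈ -0.708204 ∉ [-1.2, -0.8) ⇒ out
candidate 3: (m,n)=(-2,-2) → π∥ = -2-2·τ ≈ -5.236068, π⊥ = -2-2·τ' ≈ -0.763932 ∉ [-1.2, -0.8) ⇒ out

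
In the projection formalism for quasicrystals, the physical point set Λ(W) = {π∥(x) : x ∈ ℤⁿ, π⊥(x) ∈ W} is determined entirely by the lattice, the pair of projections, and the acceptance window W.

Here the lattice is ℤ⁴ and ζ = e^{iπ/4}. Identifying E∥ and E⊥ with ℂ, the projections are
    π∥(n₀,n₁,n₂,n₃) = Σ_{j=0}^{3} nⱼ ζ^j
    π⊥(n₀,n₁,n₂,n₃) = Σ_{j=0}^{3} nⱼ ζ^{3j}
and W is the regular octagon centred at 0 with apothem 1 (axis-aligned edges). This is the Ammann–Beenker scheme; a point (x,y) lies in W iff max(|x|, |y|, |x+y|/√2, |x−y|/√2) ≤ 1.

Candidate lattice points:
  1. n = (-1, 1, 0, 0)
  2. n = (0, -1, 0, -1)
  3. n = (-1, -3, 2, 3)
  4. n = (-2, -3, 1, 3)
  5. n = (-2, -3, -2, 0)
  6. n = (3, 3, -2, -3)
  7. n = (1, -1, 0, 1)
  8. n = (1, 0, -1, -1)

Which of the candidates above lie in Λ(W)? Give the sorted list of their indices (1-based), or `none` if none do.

π⊥(n) = n₀ + n₁ζ³ + n₂ζ⁶ + n₃ζ⁹ where ζ = e^{iπ/4}.
#1 (-1, 1, 0, 0): internal (-1.70711, 0.70711); octagon support 1.70711 vs apothem 1 → ∉ W
#2 (0, -1, 0, -1): internal (0.00000, -1.41421); octagon support 1.41421 vs apothem 1 → ∉ W
#3 (-1, -3, 2, 3): internal (3.24264, -2.00000); octagon support 3.70711 vs apothem 1 → ∉ W
#4 (-2, -3, 1, 3): internal (2.24264, -1.00000); octagon support 2.29289 vs apothem 1 → ∉ W
#5 (-2, -3, -2, 0): internal (0.12132, -0.12132); octagon support 0.17157 vs apothem 1 → ∈ W
#6 (3, 3, -2, -3): internal (-1.24264, 2.00000); octagon support 2.29289 vs apothem 1 → ∉ W
#7 (1, -1, 0, 1): internal (2.41421, 0.00000); octagon support 2.41421 vs apothem 1 → ∉ W
#8 (1, 0, -1, -1): internal (0.29289, 0.29289); octagon support 0.41421 vs apothem 1 → ∈ W

5, 8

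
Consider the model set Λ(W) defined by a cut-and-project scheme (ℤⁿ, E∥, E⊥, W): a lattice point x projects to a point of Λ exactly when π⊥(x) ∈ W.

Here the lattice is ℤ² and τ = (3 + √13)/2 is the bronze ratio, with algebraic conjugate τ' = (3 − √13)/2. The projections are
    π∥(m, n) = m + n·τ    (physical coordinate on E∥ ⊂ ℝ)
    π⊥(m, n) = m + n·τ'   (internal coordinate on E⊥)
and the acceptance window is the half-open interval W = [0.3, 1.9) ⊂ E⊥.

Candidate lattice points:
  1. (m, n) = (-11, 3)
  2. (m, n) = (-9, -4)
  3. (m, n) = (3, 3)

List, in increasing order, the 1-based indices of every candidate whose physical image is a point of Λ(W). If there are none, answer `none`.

Numerically τ ≈ 3.30278 and τ' = −1/τ ≈ -0.30278.
candidate 1: (m,n)=(-11,3) → π∥ = -11+3·τ ≈ -1.09167, π⊥ = -11+3·τ' ≈ -11.90833 ∉ [0.3, 1.9) ⇒ out
candidate 2: (m,n)=(-9,-4) → π∥ = -9-4·τ ≈ -22.21110, π⊥ = -9-4·τ' ≈ -7.78890 ∉ [0.3, 1.9) ⇒ out
candidate 3: (m,n)=(3,3) → π∥ = 3+3·τ ≈ 12.90833, π⊥ = 3+3·τ' ≈ 2.09167 ∉ [0.3, 1.9) ⇒ out

none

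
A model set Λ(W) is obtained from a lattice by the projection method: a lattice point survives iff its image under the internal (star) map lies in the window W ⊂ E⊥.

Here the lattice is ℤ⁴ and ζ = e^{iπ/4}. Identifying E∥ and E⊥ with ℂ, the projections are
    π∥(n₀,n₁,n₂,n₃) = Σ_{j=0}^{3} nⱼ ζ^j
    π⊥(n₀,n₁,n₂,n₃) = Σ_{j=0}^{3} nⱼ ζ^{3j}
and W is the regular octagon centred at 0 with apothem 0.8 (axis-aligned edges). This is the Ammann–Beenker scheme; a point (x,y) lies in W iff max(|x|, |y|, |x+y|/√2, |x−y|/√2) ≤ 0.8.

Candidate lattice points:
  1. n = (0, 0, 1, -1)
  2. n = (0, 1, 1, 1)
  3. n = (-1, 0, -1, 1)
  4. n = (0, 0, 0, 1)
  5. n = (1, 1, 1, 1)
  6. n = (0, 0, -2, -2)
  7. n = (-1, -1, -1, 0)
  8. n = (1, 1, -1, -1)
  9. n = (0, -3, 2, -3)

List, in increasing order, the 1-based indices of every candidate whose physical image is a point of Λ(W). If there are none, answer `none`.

Internal map: ζ^{3j} for j=0..3 gives (1,0), (−√2/2,√2/2), (0,−1), (√2/2,√2/2).
candidate 1: n = (0, 0, 1, -1) → π⊥ ≈ (-0.70711, -1.70711); max(|x|,|y|,|x±y|/√2) = 1.70711 > 0.8 ⇒ ∉ W
candidate 2: n = (0, 1, 1, 1) → π⊥ ≈ (+0.00000, +0.41421); max(|x|,|y|,|x±y|/√2) = 0.41421 ≤ 0.8 ⇒ ∈ W
candidate 3: n = (-1, 0, -1, 1) → π⊥ ≈ (-0.29289, +1.70711); max(|x|,|y|,|x±y|/√2) = 1.70711 > 0.8 ⇒ ∉ W
candidate 4: n = (0, 0, 0, 1) → π⊥ ≈ (+0.70711, +0.70711); max(|x|,|y|,|x±y|/√2) = 1.00000 > 0.8 ⇒ ∉ W
candidate 5: n = (1, 1, 1, 1) → π⊥ ≈ (+1.00000, +0.41421); max(|x|,|y|,|x±y|/√2) = 1.00000 > 0.8 ⇒ ∉ W
candidate 6: n = (0, 0, -2, -2) → π⊥ ≈ (-1.41421, +0.58579); max(|x|,|y|,|x±y|/√2) = 1.41421 > 0.8 ⇒ ∉ W
candidate 7: n = (-1, -1, -1, 0) → π⊥ ≈ (-0.29289, +0.29289); max(|x|,|y|,|x±y|/√2) = 0.41421 ≤ 0.8 ⇒ ∈ W
candidate 8: n = (1, 1, -1, -1) → π⊥ ≈ (-0.41421, +1.00000); max(|x|,|y|,|x±y|/√2) = 1.00000 > 0.8 ⇒ ∉ W
candidate 9: n = (0, -3, 2, -3) → π⊥ ≈ (+0.00000, -6.24264); max(|x|,|y|,|x±y|/√2) = 6.24264 > 0.8 ⇒ ∉ W

2, 7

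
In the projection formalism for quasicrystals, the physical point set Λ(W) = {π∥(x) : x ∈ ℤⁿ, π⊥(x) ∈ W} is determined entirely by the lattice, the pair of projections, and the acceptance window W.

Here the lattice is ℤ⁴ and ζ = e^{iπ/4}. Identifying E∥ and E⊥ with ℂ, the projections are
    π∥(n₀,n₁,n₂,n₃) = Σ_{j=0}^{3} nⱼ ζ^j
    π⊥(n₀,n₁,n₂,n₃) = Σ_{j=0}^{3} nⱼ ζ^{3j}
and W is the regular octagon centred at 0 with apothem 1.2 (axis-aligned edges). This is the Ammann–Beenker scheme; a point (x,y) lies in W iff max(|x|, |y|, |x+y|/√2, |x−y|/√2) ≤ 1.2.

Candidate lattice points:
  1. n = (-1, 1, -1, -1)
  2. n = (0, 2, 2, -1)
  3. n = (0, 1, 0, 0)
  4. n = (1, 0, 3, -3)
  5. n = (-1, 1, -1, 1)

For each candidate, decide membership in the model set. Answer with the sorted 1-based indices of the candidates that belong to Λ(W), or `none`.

π⊥(n) = n₀ + n₁ζ³ + n₂ζ⁶ + n₃ζ⁹ where ζ = e^{iπ/4}.
#1 (-1, 1, -1, -1): internal (-2.4142, 1.0000); octagon support 2.4142 vs apothem 1.2 → ∉ W
#2 (0, 2, 2, -1): internal (-2.1213, -1.2929); octagon support 2.4142 vs apothem 1.2 → ∉ W
#3 (0, 1, 0, 0): internal (-0.7071, 0.7071); octagon support 1.0000 vs apothem 1.2 → ∈ W
#4 (1, 0, 3, -3): internal (-1.1213, -5.1213); octagon support 5.1213 vs apothem 1.2 → ∉ W
#5 (-1, 1, -1, 1): internal (-1.0000, 2.4142); octagon support 2.4142 vs apothem 1.2 → ∉ W

3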